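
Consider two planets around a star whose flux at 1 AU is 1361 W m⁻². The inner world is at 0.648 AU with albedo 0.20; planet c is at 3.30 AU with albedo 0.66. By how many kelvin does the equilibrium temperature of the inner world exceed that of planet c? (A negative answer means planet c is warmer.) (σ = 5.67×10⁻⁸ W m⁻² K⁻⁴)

ΔT ≈ 210.0 K

T_eq = [S₀(1−A)/(4σd²)]^(1/4), so T ∝ (1−A)^(1/4) / √d.
T₁ = [1361×0.80/(4×5.67×10⁻⁸×0.648²)]^(1/4) = 326.99 K.
T₂ = [1361×0.34/(4×5.67×10⁻⁸×3.30²)]^(1/4) = 116.99 K.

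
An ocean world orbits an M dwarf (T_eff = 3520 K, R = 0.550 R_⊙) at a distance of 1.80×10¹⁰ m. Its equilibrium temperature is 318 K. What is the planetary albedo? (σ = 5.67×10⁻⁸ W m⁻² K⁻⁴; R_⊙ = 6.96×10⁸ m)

A ≈ 0.41

R_⋆ = 0.550 × 6.96×10⁸ = 3.83×10⁸ m.
L = 4πR_⋆²σT_⋆⁴ = 4π(3.83×10⁸)² × 5.67×10⁻⁸ × (3520)⁴ = 1.60×10²⁵ W.
S = L/(4πd²) = 3940 W m⁻².
From T_eq⁴ = S(1−A)/(4σ): 1−A = 4σT_eq⁴/S.
1−A = 4 × 5.67×10⁻⁸ × (318)⁴ / 3940 = 0.589.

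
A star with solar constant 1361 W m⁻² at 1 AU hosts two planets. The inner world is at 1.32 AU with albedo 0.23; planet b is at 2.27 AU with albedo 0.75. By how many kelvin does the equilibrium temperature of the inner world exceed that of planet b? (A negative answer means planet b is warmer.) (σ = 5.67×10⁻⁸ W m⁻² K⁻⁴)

ΔT ≈ 96.3 K

T_eq = [S₀(1−A)/(4σd²)]^(1/4), so T ∝ (1−A)^(1/4) / √d.
T₁ = [1361×0.77/(4×5.67×10⁻⁸×1.32²)]^(1/4) = 226.93 K.
T₂ = [1361×0.25/(4×5.67×10⁻⁸×2.27²)]^(1/4) = 130.62 K.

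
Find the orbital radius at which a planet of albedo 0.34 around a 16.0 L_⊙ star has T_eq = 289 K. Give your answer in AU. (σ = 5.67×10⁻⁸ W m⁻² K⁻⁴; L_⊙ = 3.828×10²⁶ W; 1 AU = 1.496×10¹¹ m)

d ≈ 3.01 AU

L = 16.0 × 3.828×10²⁶ = 6.12×10²⁷ W.
From T_eq⁴ = L(1−A)/(16πσd²): d = √[L(1−A)/(16πσT_eq⁴)].
d = √[6.12×10²⁷ × 0.66 / (16π × 5.67×10⁻⁸ × (289)⁴)] = 4.51×10¹¹ m = 3.01 AU.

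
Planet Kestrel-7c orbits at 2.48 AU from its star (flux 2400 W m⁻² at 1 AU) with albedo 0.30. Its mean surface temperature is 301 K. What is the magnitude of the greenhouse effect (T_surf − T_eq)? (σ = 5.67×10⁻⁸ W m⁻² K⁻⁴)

ΔT ≈ 114.7 K

S = 2400/2.48² = 390.2 W m⁻².
T_eq = [S(1−A)/(4σ)]^(1/4) = [390.2×0.70/(4×5.67×10⁻⁸)]^(1/4) = 186.3 K.
ΔT = T_surf − T_eq = 301 − 186.3.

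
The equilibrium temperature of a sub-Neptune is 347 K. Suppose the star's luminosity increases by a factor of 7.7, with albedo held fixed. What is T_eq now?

T_eq ∝ L^(1/4) · d^(−1/2).
T′ = 347 × 7.7^(1/4) = 578 K.

T_eq ≈ 578 K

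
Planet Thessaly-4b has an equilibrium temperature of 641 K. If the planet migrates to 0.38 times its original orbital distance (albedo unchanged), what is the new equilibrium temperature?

T_eq ∝ L^(1/4) · d^(−1/2).
T′ = 641 / 0.38^(1/2) = 1040 K.

T_eq ≈ 1040 K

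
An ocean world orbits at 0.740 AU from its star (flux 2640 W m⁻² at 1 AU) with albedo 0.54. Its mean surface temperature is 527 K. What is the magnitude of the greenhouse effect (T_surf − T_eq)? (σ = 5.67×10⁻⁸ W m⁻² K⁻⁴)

S = 2640/0.740² = 4821 W m⁻².
T_eq = [S(1−A)/(4σ)]^(1/4) = [4821×0.46/(4×5.67×10⁻⁸)]^(1/4) = 314.5 K.
ΔT = T_surf − T_eq = 527 − 314.5.

ΔT ≈ 212.5 K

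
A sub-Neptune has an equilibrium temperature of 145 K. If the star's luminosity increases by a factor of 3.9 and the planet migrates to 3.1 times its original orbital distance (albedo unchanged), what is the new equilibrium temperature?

T_eq ∝ L^(1/4) · d^(−1/2).
T′ = 145 × 3.9^(1/4) / 3.1^(1/2) = 116 K.

T_eq ≈ 116 K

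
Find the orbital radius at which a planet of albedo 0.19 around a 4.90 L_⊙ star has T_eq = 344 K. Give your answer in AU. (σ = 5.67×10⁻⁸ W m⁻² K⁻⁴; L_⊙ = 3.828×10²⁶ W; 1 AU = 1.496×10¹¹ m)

L = 4.90 × 3.828×10²⁶ = 1.88×10²⁷ W.
From T_eq⁴ = L(1−A)/(16πσd²): d = √[L(1−A)/(16πσT_eq⁴)].
d = √[1.88×10²⁷ × 0.81 / (16π × 5.67×10⁻⁸ × (344)⁴)] = 1.95×10¹¹ m = 1.30 AU.

d ≈ 1.30 AU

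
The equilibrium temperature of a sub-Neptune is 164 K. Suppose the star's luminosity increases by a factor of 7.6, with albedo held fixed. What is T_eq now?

T_eq ≈ 272 K

T_eq ∝ L^(1/4) · d^(−1/2).
T′ = 164 × 7.6^(1/4) = 272 K.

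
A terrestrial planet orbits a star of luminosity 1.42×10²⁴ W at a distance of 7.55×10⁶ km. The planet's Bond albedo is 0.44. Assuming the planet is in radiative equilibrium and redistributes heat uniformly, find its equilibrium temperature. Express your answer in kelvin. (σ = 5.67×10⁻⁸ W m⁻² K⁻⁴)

T_eq ≈ 265 K

d = 7.55×10⁶ km = 7.55×10⁹ m.
Flux: S = L/(4πd²) = 1.42×10²⁴/(4π×(7.55×10⁹)²) = 1980 W m⁻².
Energy balance: absorbed = emitted ⇒ πR²·S(1−A) = 4πR²·σT_eq⁴, so T_eq⁴ = S(1−A)/(4σ).
T_eq = [1980 × 0.56 / (4 × 5.67×10⁻⁸)]^(1/4) = (4.89×10⁹)^(1/4) = 265 K.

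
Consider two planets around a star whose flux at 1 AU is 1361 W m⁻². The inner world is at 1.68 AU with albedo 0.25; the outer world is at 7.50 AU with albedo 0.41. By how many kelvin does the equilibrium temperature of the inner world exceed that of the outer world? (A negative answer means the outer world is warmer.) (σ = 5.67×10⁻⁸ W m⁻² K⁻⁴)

ΔT ≈ 110.8 K

T_eq = [S₀(1−A)/(4σd²)]^(1/4), so T ∝ (1−A)^(1/4) / √d.
T₁ = [1361×0.75/(4×5.67×10⁻⁸×1.68²)]^(1/4) = 199.83 K.
T₂ = [1361×0.59/(4×5.67×10⁻⁸×7.50²)]^(1/4) = 89.07 K.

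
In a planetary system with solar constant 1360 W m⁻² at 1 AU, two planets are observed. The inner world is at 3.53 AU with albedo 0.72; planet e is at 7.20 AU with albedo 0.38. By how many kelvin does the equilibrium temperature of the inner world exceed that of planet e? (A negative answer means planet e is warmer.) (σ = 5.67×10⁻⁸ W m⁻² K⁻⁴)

ΔT ≈ 15.7 K

T_eq = [S₀(1−A)/(4σd²)]^(1/4), so T ∝ (1−A)^(1/4) / √d.
T₁ = [1360×0.28/(4×5.67×10⁻⁸×3.53²)]^(1/4) = 107.74 K.
T₂ = [1360×0.62/(4×5.67×10⁻⁸×7.20²)]^(1/4) = 92.02 K.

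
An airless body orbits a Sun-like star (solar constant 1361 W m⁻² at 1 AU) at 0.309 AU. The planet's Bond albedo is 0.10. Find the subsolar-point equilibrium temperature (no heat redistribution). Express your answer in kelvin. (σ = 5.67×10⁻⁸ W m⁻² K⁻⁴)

T_ss ≈ 690 K

Flux at 0.309 AU: S = 1361/0.309² = 1.43×10⁴ W m⁻².
At the subsolar point the surface absorbs S(1−A) and emits σT⁴ per unit area — no factor of 4, since only the local patch is in balance.
T = [1.43×10⁴ × 0.90 / 5.67×10⁻⁸]^(1/4) = (2.26×10¹¹)^(1/4) = 690 K.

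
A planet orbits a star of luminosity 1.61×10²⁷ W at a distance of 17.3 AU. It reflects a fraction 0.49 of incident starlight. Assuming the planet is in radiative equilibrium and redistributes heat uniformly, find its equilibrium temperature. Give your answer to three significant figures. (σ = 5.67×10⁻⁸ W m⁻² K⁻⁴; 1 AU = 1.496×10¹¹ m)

T_eq ≈ 81.0 K

d = 17.3 AU = 2.59×10¹² m.
Flux: S = L/(4πd²) = 1.61×10²⁷/(4π×(2.59×10¹²)²) = 19.1 W m⁻².
Energy balance: absorbed = emitted ⇒ πR²·S(1−A) = 4πR²·σT_eq⁴, so T_eq⁴ = S(1−A)/(4σ).
T_eq = [19.1 × 0.51 / (4 × 5.67×10⁻⁸)]^(1/4) = (4.30×10⁷)^(1/4) = 81.0 K.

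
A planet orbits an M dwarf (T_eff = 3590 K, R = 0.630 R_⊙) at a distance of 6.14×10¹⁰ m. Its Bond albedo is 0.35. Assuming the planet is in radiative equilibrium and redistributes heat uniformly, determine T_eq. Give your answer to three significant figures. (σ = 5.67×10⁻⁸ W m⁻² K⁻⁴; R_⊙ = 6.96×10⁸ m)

T_eq ≈ 193 K

R_⋆ = 0.630 × 6.96×10⁸ = 4.38×10⁸ m.
L = 4πR_⋆²σT_⋆⁴ = 4π(4.38×10⁸)² × 5.67×10⁻⁸ × (3590)⁴ = 2.28×10²⁵ W.
S = L/(4πd²) = 480 W m⁻².
Energy balance: absorbed = emitted ⇒ πR²·S(1−A) = 4πR²·σT_eq⁴, so T_eq⁴ = S(1−A)/(4σ).
T_eq = [480 × 0.65 / (4 × 5.67×10⁻⁸)]^(1/4) = (1.38×10⁹)^(1/4) = 193 K.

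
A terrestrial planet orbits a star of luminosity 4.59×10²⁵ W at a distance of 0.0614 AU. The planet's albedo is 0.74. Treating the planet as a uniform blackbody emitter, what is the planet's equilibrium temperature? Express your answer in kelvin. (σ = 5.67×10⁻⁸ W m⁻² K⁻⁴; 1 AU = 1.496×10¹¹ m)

T_eq ≈ 472 K

d = 0.0614 AU = 9.19×10⁹ m.
Flux: S = L/(4πd²) = 4.59×10²⁵/(4π×(9.19×10⁹)²) = 4.33×10⁴ W m⁻².
Energy balance: absorbed = emitted ⇒ πR²·S(1−A) = 4πR²·σT_eq⁴, so T_eq⁴ = S(1−A)/(4σ).
T_eq = [4.33×10⁴ × 0.26 / (4 × 5.67×10⁻⁸)]^(1/4) = (4.96×10¹⁰)^(1/4) = 472 K.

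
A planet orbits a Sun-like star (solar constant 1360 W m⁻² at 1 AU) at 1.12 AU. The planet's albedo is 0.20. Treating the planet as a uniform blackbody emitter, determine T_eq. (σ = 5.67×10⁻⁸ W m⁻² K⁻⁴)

Flux at 1.12 AU: S = 1360/1.12² = 1080 W m⁻².
Energy balance: absorbed = emitted ⇒ πR²·S(1−A) = 4πR²·σT_eq⁴, so T_eq⁴ = S(1−A)/(4σ).
T_eq = [1080 × 0.80 / (4 × 5.67×10⁻⁸)]^(1/4) = (3.82×10⁹)^(1/4) = 249 K.

T_eq ≈ 249 K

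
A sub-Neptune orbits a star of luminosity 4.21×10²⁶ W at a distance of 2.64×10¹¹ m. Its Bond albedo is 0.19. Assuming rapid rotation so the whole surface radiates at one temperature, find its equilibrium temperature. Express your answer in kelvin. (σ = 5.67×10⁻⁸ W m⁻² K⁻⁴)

T_eq ≈ 204 K

Flux: S = L/(4πd²) = 4.21×10²⁶/(4π×(2.64×10¹¹)²) = 481 W m⁻².
Energy balance: absorbed = emitted ⇒ πR²·S(1−A) = 4πR²·σT_eq⁴, so T_eq⁴ = S(1−A)/(4σ).
T_eq = [481 × 0.81 / (4 × 5.67×10⁻⁸)]^(1/4) = (1.72×10⁹)^(1/4) = 204 K.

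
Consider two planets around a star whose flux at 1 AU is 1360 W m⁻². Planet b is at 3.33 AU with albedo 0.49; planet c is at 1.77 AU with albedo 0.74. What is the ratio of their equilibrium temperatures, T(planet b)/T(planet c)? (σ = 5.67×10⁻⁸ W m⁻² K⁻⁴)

T₁/T₂ ≈ 0.863

T_eq = [S₀(1−A)/(4σd²)]^(1/4), so T ∝ (1−A)^(1/4) / √d.
T₁ = [1360×0.51/(4×5.67×10⁻⁸×3.33²)]^(1/4) = 128.87 K.
T₂ = [1360×0.26/(4×5.67×10⁻⁸×1.77²)]^(1/4) = 149.36 K.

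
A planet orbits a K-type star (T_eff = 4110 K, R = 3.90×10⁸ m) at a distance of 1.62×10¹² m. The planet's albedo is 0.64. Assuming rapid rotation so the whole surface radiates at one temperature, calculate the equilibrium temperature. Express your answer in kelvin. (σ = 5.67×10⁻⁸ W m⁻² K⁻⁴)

L = 4πR_⋆²σT_⋆⁴ = 4π(3.90×10⁸)² × 5.67×10⁻⁸ × (4110)⁴ = 3.09×10²⁵ W.
S = L/(4πd²) = 0.938 W m⁻².
Energy balance: absorbed = emitted ⇒ πR²·S(1−A) = 4πR²·σT_eq⁴, so T_eq⁴ = S(1−A)/(4σ).
T_eq = [0.938 × 0.36 / (4 × 5.67×10⁻⁸)]^(1/4) = (1.49×10⁶)^(1/4) = 34.9 K.

T_eq ≈ 34.9 K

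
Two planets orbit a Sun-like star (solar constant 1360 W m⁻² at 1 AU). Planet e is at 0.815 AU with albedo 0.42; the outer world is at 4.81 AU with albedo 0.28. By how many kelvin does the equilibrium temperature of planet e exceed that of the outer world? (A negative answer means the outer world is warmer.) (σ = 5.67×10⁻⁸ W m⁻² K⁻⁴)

T_eq = [S₀(1−A)/(4σd²)]^(1/4), so T ∝ (1−A)^(1/4) / √d.
T₁ = [1360×0.58/(4×5.67×10⁻⁸×0.815²)]^(1/4) = 269.00 K.
T₂ = [1360×0.72/(4×5.67×10⁻⁸×4.81²)]^(1/4) = 116.88 K.

ΔT ≈ 152.1 K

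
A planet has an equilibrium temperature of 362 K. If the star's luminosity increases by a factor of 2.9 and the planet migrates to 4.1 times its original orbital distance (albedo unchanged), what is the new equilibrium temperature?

T_eq ∝ L^(1/4) · d^(−1/2).
T′ = 362 × 2.9^(1/4) / 4.1^(1/2) = 233 K.

T_eq ≈ 233 K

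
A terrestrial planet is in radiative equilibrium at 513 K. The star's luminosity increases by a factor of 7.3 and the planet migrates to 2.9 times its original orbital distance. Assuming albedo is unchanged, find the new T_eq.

T_eq ≈ 495 K

T_eq ∝ L^(1/4) · d^(−1/2).
T′ = 513 × 7.3^(1/4) / 2.9^(1/2) = 495 K.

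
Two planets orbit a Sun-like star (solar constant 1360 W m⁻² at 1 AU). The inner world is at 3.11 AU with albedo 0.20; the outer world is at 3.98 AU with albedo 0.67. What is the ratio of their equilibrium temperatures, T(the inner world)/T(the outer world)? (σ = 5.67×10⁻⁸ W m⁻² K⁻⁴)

T_eq = [S₀(1−A)/(4σd²)]^(1/4), so T ∝ (1−A)^(1/4) / √d.
T₁ = [1360×0.80/(4×5.67×10⁻⁸×3.11²)]^(1/4) = 149.23 K.
T₂ = [1360×0.33/(4×5.67×10⁻⁸×3.98²)]^(1/4) = 105.72 K.

T₁/T₂ ≈ 1.412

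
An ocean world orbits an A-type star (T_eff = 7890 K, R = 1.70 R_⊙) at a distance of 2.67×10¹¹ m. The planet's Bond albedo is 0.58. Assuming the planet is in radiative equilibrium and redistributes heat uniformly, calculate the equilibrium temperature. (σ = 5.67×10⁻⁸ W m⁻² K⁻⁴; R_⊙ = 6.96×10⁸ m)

T_eq ≈ 299 K

R_⋆ = 1.70 × 6.96×10⁸ = 1.18×10⁹ m.
L = 4πR_⋆²σT_⋆⁴ = 4π(1.18×10⁹)² × 5.67×10⁻⁸ × (7890)⁴ = 3.87×10²⁷ W.
S = L/(4πd²) = 4320 W m⁻².
Energy balance: absorbed = emitted ⇒ πR²·S(1−A) = 4πR²·σT_eq⁴, so T_eq⁴ = S(1−A)/(4σ).
T_eq = [4320 × 0.42 / (4 × 5.67×10⁻⁸)]^(1/4) = (7.99×10⁹)^(1/4) = 299 K.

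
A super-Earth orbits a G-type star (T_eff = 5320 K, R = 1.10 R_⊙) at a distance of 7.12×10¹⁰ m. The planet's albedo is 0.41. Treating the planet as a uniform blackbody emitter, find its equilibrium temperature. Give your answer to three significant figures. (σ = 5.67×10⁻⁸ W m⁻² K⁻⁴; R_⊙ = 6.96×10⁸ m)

R_⋆ = 1.10 × 6.96×10⁸ = 7.66×10⁸ m.
L = 4πR_⋆²σT_⋆⁴ = 4π(7.66×10⁸)² × 5.67×10⁻⁸ × (5320)⁴ = 3.35×10²⁶ W.
S = L/(4πd²) = 5250 W m⁻².
Energy balance: absorbed = emitted ⇒ πR²·S(1−A) = 4πR²·σT_eq⁴, so T_eq⁴ = S(1−A)/(4σ).
T_eq = [5250 × 0.59 / (4 × 5.67×10⁻⁸)]^(1/4) = (1.37×10¹⁰)^(1/4) = 342 K.

T_eq ≈ 342 K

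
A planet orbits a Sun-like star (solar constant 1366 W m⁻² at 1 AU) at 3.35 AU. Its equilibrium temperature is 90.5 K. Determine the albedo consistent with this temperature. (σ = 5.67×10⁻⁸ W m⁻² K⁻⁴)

Flux at 3.35 AU: S = 1366/3.35² = 122 W m⁻².
From T_eq⁴ = S(1−A)/(4σ): 1−A = 4σT_eq⁴/S.
1−A = 4 × 5.67×10⁻⁸ × (90.5)⁴ / 122 = 0.125.

A ≈ 0.88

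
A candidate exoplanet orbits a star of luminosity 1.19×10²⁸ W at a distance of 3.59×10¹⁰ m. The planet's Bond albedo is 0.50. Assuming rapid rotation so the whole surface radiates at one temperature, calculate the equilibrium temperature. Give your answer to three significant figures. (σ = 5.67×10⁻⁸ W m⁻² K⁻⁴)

T_eq ≈ 1130 K

Flux: S = L/(4πd²) = 1.19×10²⁸/(4π×(3.59×10¹⁰)²) = 7.35×10⁵ W m⁻².
Energy balance: absorbed = emitted ⇒ πR²·S(1−A) = 4πR²·σT_eq⁴, so T_eq⁴ = S(1−A)/(4σ).
T_eq = [7.35×10⁵ × 0.50 / (4 × 5.67×10⁻⁸)]^(1/4) = (1.62×10¹²)^(1/4) = 1130 K.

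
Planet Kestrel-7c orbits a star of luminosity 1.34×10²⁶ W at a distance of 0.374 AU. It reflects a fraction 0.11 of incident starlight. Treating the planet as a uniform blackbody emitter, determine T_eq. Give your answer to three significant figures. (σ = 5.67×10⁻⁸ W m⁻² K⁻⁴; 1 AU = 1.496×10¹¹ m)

T_eq ≈ 340 K

d = 0.374 AU = 5.60×10¹⁰ m.
Flux: S = L/(4πd²) = 1.34×10²⁶/(4π×(5.60×10¹⁰)²) = 3410 W m⁻².
Energy balance: absorbed = emitted ⇒ πR²·S(1−A) = 4πR²·σT_eq⁴, so T_eq⁴ = S(1−A)/(4σ).
T_eq = [3410 × 0.89 / (4 × 5.67×10⁻⁸)]^(1/4) = (1.34×10¹⁰)^(1/4) = 340 K.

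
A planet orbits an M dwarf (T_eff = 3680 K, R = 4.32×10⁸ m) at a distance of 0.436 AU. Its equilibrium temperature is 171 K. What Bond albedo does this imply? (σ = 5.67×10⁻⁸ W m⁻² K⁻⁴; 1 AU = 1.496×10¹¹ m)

d = 0.436 AU = 6.52×10¹⁰ m.
L = 4πR_⋆²σT_⋆⁴ = 4π(4.32×10⁸)² × 5.67×10⁻⁸ × (3680)⁴ = 2.44×10²⁵ W.
S = L/(4πd²) = 456 W m⁻².
From T_eq⁴ = S(1−A)/(4σ): 1−A = 4σT_eq⁴/S.
1−A = 4 × 5.67×10⁻⁸ × (171)⁴ / 456 = 0.425.

A ≈ 0.57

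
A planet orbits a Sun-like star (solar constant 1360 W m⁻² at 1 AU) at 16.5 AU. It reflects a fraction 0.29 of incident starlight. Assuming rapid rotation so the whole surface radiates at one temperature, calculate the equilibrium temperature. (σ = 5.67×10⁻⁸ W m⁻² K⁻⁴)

Flux at 16.5 AU: S = 1360/16.5² = 5.00 W m⁻².
Energy balance: absorbed = emitted ⇒ πR²·S(1−A) = 4πR²·σT_eq⁴, so T_eq⁴ = S(1−A)/(4σ).
T_eq = [5.00 × 0.71 / (4 × 5.67×10⁻⁸)]^(1/4) = (1.56×10⁷)^(1/4) = 62.9 K.

T_eq ≈ 62.9 K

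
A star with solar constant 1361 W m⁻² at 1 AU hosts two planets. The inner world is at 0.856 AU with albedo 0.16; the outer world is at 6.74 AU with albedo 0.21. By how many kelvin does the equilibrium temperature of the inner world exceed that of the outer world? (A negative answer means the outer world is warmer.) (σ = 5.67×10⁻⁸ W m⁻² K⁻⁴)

ΔT ≈ 186.9 K

T_eq = [S₀(1−A)/(4σd²)]^(1/4), so T ∝ (1−A)^(1/4) / √d.
T₁ = [1361×0.84/(4×5.67×10⁻⁸×0.856²)]^(1/4) = 288.00 K.
T₂ = [1361×0.79/(4×5.67×10⁻⁸×6.74²)]^(1/4) = 101.07 K.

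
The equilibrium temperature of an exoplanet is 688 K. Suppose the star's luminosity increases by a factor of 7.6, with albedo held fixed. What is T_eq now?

T_eq ≈ 1140 K

T_eq ∝ L^(1/4) · d^(−1/2).
T′ = 688 × 7.6^(1/4) = 1140 K.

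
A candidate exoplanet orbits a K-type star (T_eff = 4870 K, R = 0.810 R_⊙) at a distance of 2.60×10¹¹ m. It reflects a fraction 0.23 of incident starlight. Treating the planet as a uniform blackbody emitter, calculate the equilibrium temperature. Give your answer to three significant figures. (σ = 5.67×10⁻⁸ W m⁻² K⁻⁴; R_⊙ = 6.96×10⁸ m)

T_eq ≈ 150 K

R_⋆ = 0.810 × 6.96×10⁸ = 5.64×10⁸ m.
L = 4πR_⋆²σT_⋆⁴ = 4π(5.64×10⁸)² × 5.67×10⁻⁸ × (4870)⁴ = 1.27×10²⁶ W.
S = L/(4πd²) = 150 W m⁻².
Energy balance: absorbed = emitted ⇒ πR²·S(1−A) = 4πR²·σT_eq⁴, so T_eq⁴ = S(1−A)/(4σ).
T_eq = [150 × 0.77 / (4 × 5.67×10⁻⁸)]^(1/4) = (5.09×10⁸)^(1/4) = 150 K.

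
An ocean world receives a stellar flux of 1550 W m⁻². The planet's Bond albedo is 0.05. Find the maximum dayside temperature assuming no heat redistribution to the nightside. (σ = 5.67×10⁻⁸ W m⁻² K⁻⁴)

T_ss ≈ 401 K

With no redistribution each surface element balances locally: S(1−A) = σT⁴.
T = [1550 × 0.95 / 5.67×10⁻⁸]^(1/4) = (2.60×10¹⁰)^(1/4) = 401 K.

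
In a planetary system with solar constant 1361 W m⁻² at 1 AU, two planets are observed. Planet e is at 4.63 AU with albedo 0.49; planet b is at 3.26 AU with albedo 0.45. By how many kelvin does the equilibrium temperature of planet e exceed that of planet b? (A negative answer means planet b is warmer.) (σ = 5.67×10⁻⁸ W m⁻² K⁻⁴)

T_eq = [S₀(1−A)/(4σd²)]^(1/4), so T ∝ (1−A)^(1/4) / √d.
T₁ = [1361×0.51/(4×5.67×10⁻⁸×4.63²)]^(1/4) = 109.31 K.
T₂ = [1361×0.55/(4×5.67×10⁻⁸×3.26²)]^(1/4) = 132.75 K.

ΔT ≈ -23.4 K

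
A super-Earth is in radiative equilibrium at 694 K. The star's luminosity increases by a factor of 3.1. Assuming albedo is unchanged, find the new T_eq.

T_eq ∝ L^(1/4) · d^(−1/2).
T′ = 694 × 3.1^(1/4) = 921 K.

T_eq ≈ 921 K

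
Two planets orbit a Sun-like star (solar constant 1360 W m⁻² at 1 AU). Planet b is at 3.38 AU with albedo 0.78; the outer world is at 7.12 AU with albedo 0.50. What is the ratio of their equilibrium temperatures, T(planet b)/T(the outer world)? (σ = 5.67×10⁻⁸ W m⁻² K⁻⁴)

T_eq = [S₀(1−A)/(4σd²)]^(1/4), so T ∝ (1−A)^(1/4) / √d.
T₁ = [1360×0.22/(4×5.67×10⁻⁸×3.38²)]^(1/4) = 103.66 K.
T₂ = [1360×0.50/(4×5.67×10⁻⁸×7.12²)]^(1/4) = 87.70 K.

T₁/T₂ ≈ 1.182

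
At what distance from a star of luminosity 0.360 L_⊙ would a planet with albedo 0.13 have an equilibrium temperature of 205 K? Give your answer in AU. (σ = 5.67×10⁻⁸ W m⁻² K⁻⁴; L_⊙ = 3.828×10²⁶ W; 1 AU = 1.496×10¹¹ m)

L = 0.360 × 3.828×10²⁶ = 1.38×10²⁶ W.
From T_eq⁴ = L(1−A)/(16πσd²): d = √[L(1−A)/(16πσT_eq⁴)].
d = √[1.38×10²⁶ × 0.87 / (16π × 5.67×10⁻⁸ × (205)⁴)] = 1.54×10¹¹ m = 1.03 AU.

d ≈ 1.03 AU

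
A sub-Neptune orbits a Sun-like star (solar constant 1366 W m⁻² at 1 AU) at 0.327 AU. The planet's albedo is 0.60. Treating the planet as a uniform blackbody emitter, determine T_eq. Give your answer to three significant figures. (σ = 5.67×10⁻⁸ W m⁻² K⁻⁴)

Flux at 0.327 AU: S = 1366/0.327² = 1.28×10⁴ W m⁻².
Energy balance: absorbed = emitted ⇒ πR²·S(1−A) = 4πR²·σT_eq⁴, so T_eq⁴ = S(1−A)/(4σ).
T_eq = [1.28×10⁴ × 0.40 / (4 × 5.67×10⁻⁸)]^(1/4) = (2.25×10¹⁰)^(1/4) = 387 K.

T_eq ≈ 387 K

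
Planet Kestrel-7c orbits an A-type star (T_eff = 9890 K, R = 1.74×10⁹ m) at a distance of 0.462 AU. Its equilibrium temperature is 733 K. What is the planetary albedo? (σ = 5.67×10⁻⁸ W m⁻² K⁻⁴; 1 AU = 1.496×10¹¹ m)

d = 0.462 AU = 6.91×10¹⁰ m.
L = 4πR_⋆²σT_⋆⁴ = 4π(1.74×10⁹)² × 5.67×10⁻⁸ × (9890)⁴ = 2.06×10²⁸ W.
S = L/(4πd²) = 3.44×10⁵ W m⁻².
From T_eq⁴ = S(1−A)/(4σ): 1−A = 4σT_eq⁴/S.
1−A = 4 × 5.67×10⁻⁸ × (733)⁴ / 3.44×10⁵ = 0.190.

A ≈ 0.81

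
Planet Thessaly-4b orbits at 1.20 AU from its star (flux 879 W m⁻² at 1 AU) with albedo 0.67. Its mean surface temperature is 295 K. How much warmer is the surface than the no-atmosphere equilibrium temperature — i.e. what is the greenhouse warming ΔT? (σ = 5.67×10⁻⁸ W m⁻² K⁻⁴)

ΔT ≈ 122.4 K

S = 879/1.20² = 610.4 W m⁻².
T_eq = [S(1−A)/(4σ)]^(1/4) = [610.4×0.33/(4×5.67×10⁻⁸)]^(1/4) = 172.6 K.
ΔT = T_surf − T_eq = 295 − 172.6.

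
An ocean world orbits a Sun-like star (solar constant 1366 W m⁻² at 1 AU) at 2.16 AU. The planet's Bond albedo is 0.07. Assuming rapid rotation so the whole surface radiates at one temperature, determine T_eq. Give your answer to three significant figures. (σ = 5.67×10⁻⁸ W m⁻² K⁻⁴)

T_eq ≈ 186 K

Flux at 2.16 AU: S = 1366/2.16² = 293 W m⁻².
Energy balance: absorbed = emitted ⇒ πR²·S(1−A) = 4πR²·σT_eq⁴, so T_eq⁴ = S(1−A)/(4σ).
T_eq = [293 × 0.93 / (4 × 5.67×10⁻⁸)]^(1/4) = (1.20×10⁹)^(1/4) = 186 K.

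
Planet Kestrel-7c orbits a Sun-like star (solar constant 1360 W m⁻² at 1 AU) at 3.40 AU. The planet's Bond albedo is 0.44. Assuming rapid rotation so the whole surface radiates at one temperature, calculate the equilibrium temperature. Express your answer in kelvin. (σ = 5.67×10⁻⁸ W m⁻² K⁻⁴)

Flux at 3.40 AU: S = 1360/3.40² = 118 W m⁻².
Energy balance: absorbed = emitted ⇒ πR²·S(1−A) = 4πR²·σT_eq⁴, so T_eq⁴ = S(1−A)/(4σ).
T_eq = [118 × 0.56 / (4 × 5.67×10⁻⁸)]^(1/4) = (2.90×10⁸)^(1/4) = 131 K.

T_eq ≈ 131 K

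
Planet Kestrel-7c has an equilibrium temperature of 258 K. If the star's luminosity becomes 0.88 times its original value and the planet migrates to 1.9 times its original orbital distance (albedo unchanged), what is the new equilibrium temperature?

T_eq ≈ 181 K

T_eq ∝ L^(1/4) · d^(−1/2).
T′ = 258 × 0.88^(1/4) / 1.9^(1/2) = 181 K.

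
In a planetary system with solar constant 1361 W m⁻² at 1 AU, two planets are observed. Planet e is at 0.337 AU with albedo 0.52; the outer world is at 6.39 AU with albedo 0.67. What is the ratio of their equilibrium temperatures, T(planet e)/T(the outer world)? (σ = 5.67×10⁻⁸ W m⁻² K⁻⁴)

T₁/T₂ ≈ 4.782

T_eq = [S₀(1−A)/(4σd²)]^(1/4), so T ∝ (1−A)^(1/4) / √d.
T₁ = [1361×0.48/(4×5.67×10⁻⁸×0.337²)]^(1/4) = 399.07 K.
T₂ = [1361×0.33/(4×5.67×10⁻⁸×6.39²)]^(1/4) = 83.45 K.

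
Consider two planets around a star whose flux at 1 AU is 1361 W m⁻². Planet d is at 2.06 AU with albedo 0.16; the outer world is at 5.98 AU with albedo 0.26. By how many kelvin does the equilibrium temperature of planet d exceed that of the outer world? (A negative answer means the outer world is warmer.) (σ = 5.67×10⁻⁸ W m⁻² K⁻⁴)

T_eq = [S₀(1−A)/(4σd²)]^(1/4), so T ∝ (1−A)^(1/4) / √d.
T₁ = [1361×0.84/(4×5.67×10⁻⁸×2.06²)]^(1/4) = 185.65 K.
T₂ = [1361×0.74/(4×5.67×10⁻⁸×5.98²)]^(1/4) = 105.56 K.

ΔT ≈ 80.1 K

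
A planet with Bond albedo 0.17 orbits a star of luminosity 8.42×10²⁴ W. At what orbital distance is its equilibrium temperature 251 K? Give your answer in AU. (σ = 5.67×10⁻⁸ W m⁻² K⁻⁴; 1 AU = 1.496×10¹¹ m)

d ≈ 0.166 AU

From T_eq⁴ = L(1−A)/(16πσd²): d = √[L(1−A)/(16πσT_eq⁴)].
d = √[8.42×10²⁴ × 0.83 / (16π × 5.67×10⁻⁸ × (251)⁴)] = 2.49×10¹⁰ m = 0.166 AU.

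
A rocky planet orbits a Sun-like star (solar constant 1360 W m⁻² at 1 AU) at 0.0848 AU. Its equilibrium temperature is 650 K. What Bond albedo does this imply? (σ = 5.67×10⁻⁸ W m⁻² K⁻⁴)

A ≈ 0.79

Flux at 0.0848 AU: S = 1360/0.0848² = 1.89×10⁵ W m⁻².
From T_eq⁴ = S(1−A)/(4σ): 1−A = 4σT_eq⁴/S.
1−A = 4 × 5.67×10⁻⁸ × (650)⁴ / 1.89×10⁵ = 0.214.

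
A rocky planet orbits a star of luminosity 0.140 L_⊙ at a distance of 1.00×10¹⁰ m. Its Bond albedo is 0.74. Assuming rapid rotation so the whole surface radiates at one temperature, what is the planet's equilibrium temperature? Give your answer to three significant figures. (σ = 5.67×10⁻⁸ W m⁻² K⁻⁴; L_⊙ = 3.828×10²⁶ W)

L = 0.140 × 3.828×10²⁶ = 5.36×10²⁵ W.
Flux: S = L/(4πd²) = 5.36×10²⁵/(4π×(1.00×10¹⁰)²) = 4.26×10⁴ W m⁻².
Energy balance: absorbed = emitted ⇒ πR²·S(1−A) = 4πR²·σT_eq⁴, so T_eq⁴ = S(1−A)/(4σ).
T_eq = [4.26×10⁴ × 0.26 / (4 × 5.67×10⁻⁸)]^(1/4) = (4.89×10¹⁰)^(1/4) = 470 K.

T_eq ≈ 470 K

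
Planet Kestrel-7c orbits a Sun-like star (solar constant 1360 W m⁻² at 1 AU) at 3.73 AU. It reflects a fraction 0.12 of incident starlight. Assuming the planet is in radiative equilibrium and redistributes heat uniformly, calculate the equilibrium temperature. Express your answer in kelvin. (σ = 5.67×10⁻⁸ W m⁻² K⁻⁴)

T_eq ≈ 140 K

Flux at 3.73 AU: S = 1360/3.73² = 97.8 W m⁻².
Energy balance: absorbed = emitted ⇒ πR²·S(1−A) = 4πR²·σT_eq⁴, so T_eq⁴ = S(1−A)/(4σ).
T_eq = [97.8 × 0.88 / (4 × 5.67×10⁻⁸)]^(1/4) = (3.79×10⁸)^(1/4) = 140 K.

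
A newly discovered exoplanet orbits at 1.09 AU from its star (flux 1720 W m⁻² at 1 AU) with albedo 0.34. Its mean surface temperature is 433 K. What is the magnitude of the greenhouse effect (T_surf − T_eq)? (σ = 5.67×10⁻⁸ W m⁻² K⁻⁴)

S = 1720/1.09² = 1448 W m⁻².
T_eq = [S(1−A)/(4σ)]^(1/4) = [1448×0.66/(4×5.67×10⁻⁸)]^(1/4) = 254.8 K.
ΔT = T_surf − T_eq = 433 − 254.8.

ΔT ≈ 178.2 K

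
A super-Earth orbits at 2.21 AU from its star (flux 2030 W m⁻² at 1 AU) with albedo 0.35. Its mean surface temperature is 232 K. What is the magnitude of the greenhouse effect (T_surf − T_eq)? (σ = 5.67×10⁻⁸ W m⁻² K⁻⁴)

ΔT ≈ 46.2 K

S = 2030/2.21² = 415.6 W m⁻².
T_eq = [S(1−A)/(4σ)]^(1/4) = [415.6×0.65/(4×5.67×10⁻⁸)]^(1/4) = 185.8 K.
ΔT = T_surf − T_eq = 232 − 185.8.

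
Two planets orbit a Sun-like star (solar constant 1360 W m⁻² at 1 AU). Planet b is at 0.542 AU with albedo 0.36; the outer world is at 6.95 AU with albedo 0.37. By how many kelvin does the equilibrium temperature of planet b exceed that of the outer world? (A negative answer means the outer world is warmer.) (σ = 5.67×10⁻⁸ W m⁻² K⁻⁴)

T_eq = [S₀(1−A)/(4σd²)]^(1/4), so T ∝ (1−A)^(1/4) / √d.
T₁ = [1360×0.64/(4×5.67×10⁻⁸×0.542²)]^(1/4) = 338.08 K.
T₂ = [1360×0.63/(4×5.67×10⁻⁸×6.95²)]^(1/4) = 94.04 K.

ΔT ≈ 244.0 K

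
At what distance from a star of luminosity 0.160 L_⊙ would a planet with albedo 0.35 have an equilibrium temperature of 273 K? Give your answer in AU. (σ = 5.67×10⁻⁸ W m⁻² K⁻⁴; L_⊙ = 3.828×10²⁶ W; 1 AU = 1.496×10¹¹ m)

L = 0.160 × 3.828×10²⁶ = 6.12×10²⁵ W.
From T_eq⁴ = L(1−A)/(16πσd²): d = √[L(1−A)/(16πσT_eq⁴)].
d = √[6.12×10²⁵ × 0.65 / (16π × 5.67×10⁻⁸ × (273)⁴)] = 5.01×10¹⁰ m = 0.335 AU.

d ≈ 0.335 AU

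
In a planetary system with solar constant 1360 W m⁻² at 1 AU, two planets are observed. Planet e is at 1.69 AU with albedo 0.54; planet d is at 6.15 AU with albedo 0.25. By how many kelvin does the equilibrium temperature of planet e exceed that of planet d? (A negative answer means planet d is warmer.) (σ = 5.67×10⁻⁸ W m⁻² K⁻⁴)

T_eq = [S₀(1−A)/(4σd²)]^(1/4), so T ∝ (1−A)^(1/4) / √d.
T₁ = [1360×0.46/(4×5.67×10⁻⁸×1.69²)]^(1/4) = 176.29 K.
T₂ = [1360×0.75/(4×5.67×10⁻⁸×6.15²)]^(1/4) = 104.42 K.

ΔT ≈ 71.9 K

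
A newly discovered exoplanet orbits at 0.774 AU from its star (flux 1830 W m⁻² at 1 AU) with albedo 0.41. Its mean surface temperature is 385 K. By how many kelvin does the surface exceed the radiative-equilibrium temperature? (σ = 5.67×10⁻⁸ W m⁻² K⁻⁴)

ΔT ≈ 86.4 K

S = 1830/0.774² = 3055 W m⁻².
T_eq = [S(1−A)/(4σ)]^(1/4) = [3055×0.59/(4×5.67×10⁻⁸)]^(1/4) = 298.6 K.
ΔT = T_surf − T_eq = 385 − 298.6.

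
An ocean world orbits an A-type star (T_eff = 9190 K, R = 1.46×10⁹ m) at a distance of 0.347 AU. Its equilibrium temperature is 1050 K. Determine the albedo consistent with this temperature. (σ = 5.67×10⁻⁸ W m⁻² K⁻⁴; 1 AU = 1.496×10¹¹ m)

d = 0.347 AU = 5.19×10¹⁰ m.
L = 4πR_⋆²σT_⋆⁴ = 4π(1.46×10⁹)² × 5.67×10⁻⁸ × (9190)⁴ = 1.08×10²⁸ W.
S = L/(4πd²) = 3.20×10⁵ W m⁻².
From T_eq⁴ = S(1−A)/(4σ): 1−A = 4σT_eq⁴/S.
1−A = 4 × 5.67×10⁻⁸ × (1050)⁴ / 3.20×10⁵ = 0.862.

A ≈ 0.14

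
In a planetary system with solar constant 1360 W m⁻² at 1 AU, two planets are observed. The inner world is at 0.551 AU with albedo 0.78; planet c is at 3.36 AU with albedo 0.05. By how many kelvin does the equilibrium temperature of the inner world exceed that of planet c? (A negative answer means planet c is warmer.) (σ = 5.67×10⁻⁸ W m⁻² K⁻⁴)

T_eq = [S₀(1−A)/(4σd²)]^(1/4), so T ∝ (1−A)^(1/4) / √d.
T₁ = [1360×0.22/(4×5.67×10⁻⁸×0.551²)]^(1/4) = 256.75 K.
T₂ = [1360×0.95/(4×5.67×10⁻⁸×3.36²)]^(1/4) = 149.88 K.

ΔT ≈ 106.9 K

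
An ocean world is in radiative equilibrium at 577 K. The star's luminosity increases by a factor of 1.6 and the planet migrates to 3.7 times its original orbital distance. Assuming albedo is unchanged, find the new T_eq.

T_eq ∝ L^(1/4) · d^(−1/2).
T′ = 577 × 1.6^(1/4) / 3.7^(1/2) = 337 K.

T_eq ≈ 337 K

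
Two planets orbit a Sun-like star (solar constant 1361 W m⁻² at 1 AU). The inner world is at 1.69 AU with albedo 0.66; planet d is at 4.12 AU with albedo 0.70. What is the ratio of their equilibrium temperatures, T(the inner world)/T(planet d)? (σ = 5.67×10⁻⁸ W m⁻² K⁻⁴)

T_eq = [S₀(1−A)/(4σd²)]^(1/4), so T ∝ (1−A)^(1/4) / √d.
T₁ = [1361×0.34/(4×5.67×10⁻⁸×1.69²)]^(1/4) = 163.49 K.
T₂ = [1361×0.30/(4×5.67×10⁻⁸×4.12²)]^(1/4) = 101.48 K.

T₁/T₂ ≈ 1.611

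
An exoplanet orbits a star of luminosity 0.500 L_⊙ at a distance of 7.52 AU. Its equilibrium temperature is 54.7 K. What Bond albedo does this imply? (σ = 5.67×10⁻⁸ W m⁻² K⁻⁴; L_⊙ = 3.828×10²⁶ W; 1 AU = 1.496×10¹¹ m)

A ≈ 0.83

d = 7.52 AU = 1.12×10¹² m.
L = 0.500 × 3.828×10²⁶ = 1.91×10²⁶ W.
Flux: S = L/(4πd²) = 1.91×10²⁶/(4π×(1.12×10¹²)²) = 12.0 W m⁻².
From T_eq⁴ = S(1−A)/(4σ): 1−A = 4σT_eq⁴/S.
1−A = 4 × 5.67×10⁻⁸ × (54.7)⁴ / 12.0 = 0.169.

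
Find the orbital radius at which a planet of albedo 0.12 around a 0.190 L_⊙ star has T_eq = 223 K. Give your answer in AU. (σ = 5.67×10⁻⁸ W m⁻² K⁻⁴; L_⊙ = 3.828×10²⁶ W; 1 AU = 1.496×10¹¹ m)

d ≈ 0.637 AU

L = 0.190 × 3.828×10²⁶ = 7.27×10²⁵ W.
From T_eq⁴ = L(1−A)/(16πσd²): d = √[L(1−A)/(16πσT_eq⁴)].
d = √[7.27×10²⁵ × 0.88 / (16π × 5.67×10⁻⁸ × (223)⁴)] = 9.53×10¹⁰ m = 0.637 AU.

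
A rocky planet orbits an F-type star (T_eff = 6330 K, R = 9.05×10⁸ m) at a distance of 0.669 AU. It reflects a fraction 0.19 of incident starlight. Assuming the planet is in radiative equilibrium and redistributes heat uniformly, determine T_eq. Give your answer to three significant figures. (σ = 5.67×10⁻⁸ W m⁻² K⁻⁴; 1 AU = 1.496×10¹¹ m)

d = 0.669 AU = 1.00×10¹¹ m.
L = 4πR_⋆²σT_⋆⁴ = 4π(9.05×10⁸)² × 5.67×10⁻⁸ × (6330)⁴ = 9.37×10²⁶ W.
S = L/(4πd²) = 7440 W m⁻².
Energy balance: absorbed = emitted ⇒ πR²·S(1−A) = 4πR²·σT_eq⁴, so T_eq⁴ = S(1−A)/(4σ).
T_eq = [7440 × 0.81 / (4 × 5.67×10⁻⁸)]^(1/4) = (2.66×10¹⁰)^(1/4) = 404 K.

T_eq ≈ 404 K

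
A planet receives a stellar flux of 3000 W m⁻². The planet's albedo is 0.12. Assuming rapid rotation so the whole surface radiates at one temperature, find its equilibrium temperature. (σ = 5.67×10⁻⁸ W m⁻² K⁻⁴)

T_eq ≈ 328 K

Energy balance: absorbed = emitted ⇒ πR²·S(1−A) = 4πR²·σT_eq⁴, so T_eq⁴ = S(1−A)/(4σ).
T_eq = [3000 × 0.88 / (4 × 5.67×10⁻⁸)]^(1/4) = (1.16×10¹⁰)^(1/4) = 328 K.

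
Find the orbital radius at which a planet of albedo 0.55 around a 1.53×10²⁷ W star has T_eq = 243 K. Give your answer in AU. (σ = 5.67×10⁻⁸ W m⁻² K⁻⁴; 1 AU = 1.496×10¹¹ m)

From T_eq⁴ = L(1−A)/(16πσd²): d = √[L(1−A)/(16πσT_eq⁴)].
d = √[1.53×10²⁷ × 0.45 / (16π × 5.67×10⁻⁸ × (243)⁴)] = 2.63×10¹¹ m = 1.76 AU.

d ≈ 1.76 AU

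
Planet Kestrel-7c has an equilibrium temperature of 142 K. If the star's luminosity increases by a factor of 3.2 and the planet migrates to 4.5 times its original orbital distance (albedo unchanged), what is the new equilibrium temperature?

T_eq ≈ 89.5 K

T_eq ∝ L^(1/4) · d^(−1/2).
T′ = 142 × 3.2^(1/4) / 4.5^(1/2) = 89.5 K.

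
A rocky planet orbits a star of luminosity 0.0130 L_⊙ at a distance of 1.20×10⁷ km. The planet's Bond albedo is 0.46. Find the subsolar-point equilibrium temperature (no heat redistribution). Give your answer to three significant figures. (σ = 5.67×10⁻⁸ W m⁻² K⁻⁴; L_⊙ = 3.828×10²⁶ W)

T_ss ≈ 402 K

d = 1.20×10⁷ km = 1.20×10¹⁰ m.
L = 0.0130 × 3.828×10²⁶ = 4.98×10²⁴ W.
Flux: S = L/(4πd²) = 4.98×10²⁴/(4π×(1.20×10¹⁰)²) = 2750 W m⁻².
At the subsolar point the surface absorbs S(1−A) and emits σT⁴ per unit area — no factor of 4, since only the local patch is in balance.
T = [2750 × 0.54 / 5.67×10⁻⁸]^(1/4) = (2.62×10¹⁰)^(1/4) = 402 K.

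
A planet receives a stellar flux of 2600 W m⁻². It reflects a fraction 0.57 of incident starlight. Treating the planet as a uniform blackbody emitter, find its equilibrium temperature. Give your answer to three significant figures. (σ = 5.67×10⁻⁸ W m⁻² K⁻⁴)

Energy balance: absorbed = emitted ⇒ πR²·S(1−A) = 4πR²·σT_eq⁴, so T_eq⁴ = S(1−A)/(4σ).
T_eq = [2600 × 0.43 / (4 × 5.67×10⁻⁸)]^(1/4) = (4.93×10⁹)^(1/4) = 265 K.

T_eq ≈ 265 K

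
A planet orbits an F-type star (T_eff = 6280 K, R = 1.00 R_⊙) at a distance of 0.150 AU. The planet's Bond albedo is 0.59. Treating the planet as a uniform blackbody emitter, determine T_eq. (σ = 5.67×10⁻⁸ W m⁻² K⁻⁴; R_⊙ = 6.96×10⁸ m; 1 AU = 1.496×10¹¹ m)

T_eq ≈ 626 K

R_⋆ = 1.00 × 6.96×10⁸ = 6.96×10⁸ m.
d = 0.150 AU = 2.24×10¹⁰ m.
L = 4πR_⋆²σT_⋆⁴ = 4π(6.96×10⁸)² × 5.67×10⁻⁸ × (6280)⁴ = 5.37×10²⁶ W.
S = L/(4πd²) = 8.48×10⁴ W m⁻².
Energy balance: absorbed = emitted ⇒ πR²·S(1−A) = 4πR²·σT_eq⁴, so T_eq⁴ = S(1−A)/(4σ).
T_eq = [8.48×10⁴ × 0.41 / (4 × 5.67×10⁻⁸)]^(1/4) = (1.53×10¹¹)^(1/4) = 626 K.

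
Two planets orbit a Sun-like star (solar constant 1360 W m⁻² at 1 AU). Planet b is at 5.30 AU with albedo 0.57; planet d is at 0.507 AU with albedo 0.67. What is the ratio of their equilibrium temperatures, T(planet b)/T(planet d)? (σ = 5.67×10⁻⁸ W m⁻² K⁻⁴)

T_eq = [S₀(1−A)/(4σd²)]^(1/4), so T ∝ (1−A)^(1/4) / √d.
T₁ = [1360×0.43/(4×5.67×10⁻⁸×5.30²)]^(1/4) = 97.88 K.
T₂ = [1360×0.33/(4×5.67×10⁻⁸×0.507²)]^(1/4) = 296.21 K.

T₁/T₂ ≈ 0.330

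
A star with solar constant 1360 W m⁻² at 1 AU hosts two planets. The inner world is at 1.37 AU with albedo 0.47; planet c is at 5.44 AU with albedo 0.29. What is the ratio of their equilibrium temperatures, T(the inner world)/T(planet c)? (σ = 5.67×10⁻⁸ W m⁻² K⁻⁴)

T_eq = [S₀(1−A)/(4σd²)]^(1/4), so T ∝ (1−A)^(1/4) / √d.
T₁ = [1360×0.53/(4×5.67×10⁻⁸×1.37²)]^(1/4) = 202.85 K.
T₂ = [1360×0.71/(4×5.67×10⁻⁸×5.44²)]^(1/4) = 109.52 K.

T₁/T₂ ≈ 1.852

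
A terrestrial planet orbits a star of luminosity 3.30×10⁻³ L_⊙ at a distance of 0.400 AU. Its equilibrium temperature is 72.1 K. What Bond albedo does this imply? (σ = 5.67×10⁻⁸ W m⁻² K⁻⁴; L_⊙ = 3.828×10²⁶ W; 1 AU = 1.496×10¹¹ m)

d = 0.400 AU = 5.98×10¹⁰ m.
L = 3.30×10⁻³ × 3.828×10²⁶ = 1.26×10²⁴ W.
Flux: S = L/(4πd²) = 1.26×10²⁴/(4π×(5.98×10¹⁰)²) = 28.1 W m⁻².
From T_eq⁴ = S(1−A)/(4σ): 1−A = 4σT_eq⁴/S.
1−A = 4 × 5.67×10⁻⁸ × (72.1)⁴ / 28.1 = 0.218.

A ≈ 0.78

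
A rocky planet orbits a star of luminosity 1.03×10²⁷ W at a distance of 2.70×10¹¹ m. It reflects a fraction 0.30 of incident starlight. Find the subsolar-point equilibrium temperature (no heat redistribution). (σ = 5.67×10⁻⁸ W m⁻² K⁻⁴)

T_ss ≈ 343 K

Flux: S = L/(4πd²) = 1.03×10²⁷/(4π×(2.70×10¹¹)²) = 1120 W m⁻².
At the subsolar point the surface absorbs S(1−A) and emits σT⁴ per unit area — no factor of 4, since only the local patch is in balance.
T = [1120 × 0.70 / 5.67×10⁻⁸]^(1/4) = (1.39×10¹⁰)^(1/4) = 343 K.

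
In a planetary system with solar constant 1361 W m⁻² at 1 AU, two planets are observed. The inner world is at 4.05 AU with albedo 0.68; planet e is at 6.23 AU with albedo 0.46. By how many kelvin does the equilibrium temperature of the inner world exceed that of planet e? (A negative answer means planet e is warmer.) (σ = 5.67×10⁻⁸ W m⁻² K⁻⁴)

T_eq = [S₀(1−A)/(4σd²)]^(1/4), so T ∝ (1−A)^(1/4) / √d.
T₁ = [1361×0.32/(4×5.67×10⁻⁸×4.05²)]^(1/4) = 104.02 K.
T₂ = [1361×0.54/(4×5.67×10⁻⁸×6.23²)]^(1/4) = 95.59 K.

ΔT ≈ 8.4 K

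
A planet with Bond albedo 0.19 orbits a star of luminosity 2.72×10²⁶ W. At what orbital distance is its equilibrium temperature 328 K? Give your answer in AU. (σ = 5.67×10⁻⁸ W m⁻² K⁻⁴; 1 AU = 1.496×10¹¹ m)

From T_eq⁴ = L(1−A)/(16πσd²): d = √[L(1−A)/(16πσT_eq⁴)].
d = √[2.72×10²⁶ × 0.81 / (16π × 5.67×10⁻⁸ × (328)⁴)] = 8.17×10¹⁰ m = 0.546 AU.

d ≈ 0.546 AU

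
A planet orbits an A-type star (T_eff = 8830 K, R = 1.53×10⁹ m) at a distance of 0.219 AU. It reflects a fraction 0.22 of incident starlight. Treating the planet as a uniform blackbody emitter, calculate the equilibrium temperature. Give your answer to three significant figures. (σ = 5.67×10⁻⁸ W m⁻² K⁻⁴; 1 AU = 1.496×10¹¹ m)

T_eq ≈ 1270 K

d = 0.219 AU = 3.28×10¹⁰ m.
L = 4πR_⋆²σT_⋆⁴ = 4π(1.53×10⁹)² × 5.67×10⁻⁸ × (8830)⁴ = 1.01×10²⁸ W.
S = L/(4πd²) = 7.52×10⁵ W m⁻².
Energy balance: absorbed = emitted ⇒ πR²·S(1−A) = 4πR²·σT_eq⁴, so T_eq⁴ = S(1−A)/(4σ).
T_eq = [7.52×10⁵ × 0.78 / (4 × 5.67×10⁻⁸)]^(1/4) = (2.59×10¹²)^(1/4) = 1270 K.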